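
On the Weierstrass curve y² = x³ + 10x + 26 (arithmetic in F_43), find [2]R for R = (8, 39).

(33, 1)

tangent at (8, 39): λ = (3·8² + 10)/(2·39) ≡ 30/35. 35⁻¹ ≡ 16 (mod 43) since 35·16 = 560 ≡ 1, so λ ≡ 30·16 ≡ 7.
  x = λ² - 8 - 8 = 49 - 16 ≡ 33; y = λ·(8 - 33) - 39 ≡ 1. → (33, 1)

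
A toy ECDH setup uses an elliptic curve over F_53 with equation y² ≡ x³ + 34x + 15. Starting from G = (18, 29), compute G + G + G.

(7, 38)

Repeated addition: build up to 3G.
2G: tangent at (18, 29): λ = (3·18² + 34)/(2·29) ≡ 52/5. 5⁻¹ ≡ 32 (mod 53), so λ ≡ 52·32 ≡ 21.
  x = λ² - 18 - 18 = 441 - 36 ≡ 34; y = λ·(18 - 34) - 29 ≡ 6. → (34, 6)
3G: (34, 6) + (18, 29). λ = (29 - 6)/(18 - 34) ≡ 23/37 mod 53. 37⁻¹ ≡ 43 (mod 53), so λ ≡ 35.
  x = λ² - 34 - 18 = 1225 - 52 ≡ 7; y = λ·(34 - 7) - 6 ≡ 38. → (7, 38)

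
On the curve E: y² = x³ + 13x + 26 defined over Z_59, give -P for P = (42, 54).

(42, 5)

-(42, 54) = (42, -54 mod 59) = (42, 5).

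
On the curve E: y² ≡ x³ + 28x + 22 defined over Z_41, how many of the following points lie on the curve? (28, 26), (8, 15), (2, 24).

1

(28, 26): 26² ≡ 20, rhs ≡ 3 → off.
(8, 15): 15² ≡ 20, rhs ≡ 20 → on.
(2, 24): 24² ≡ 2, rhs ≡ 4 → off.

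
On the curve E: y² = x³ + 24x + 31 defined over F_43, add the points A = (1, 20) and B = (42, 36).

(21, 11)

(1, 20) + (42, 36). λ = (36 - 20)/(42 - 1) ≡ 16/41 mod 43. 41⁻¹ ≡ 21 (mod 43), so λ ≡ 35.
  x = λ² - 1 - 42 = 1225 - 43 ≡ 21; y = λ·(1 - 21) - 20 ≡ 11. → (21, 11)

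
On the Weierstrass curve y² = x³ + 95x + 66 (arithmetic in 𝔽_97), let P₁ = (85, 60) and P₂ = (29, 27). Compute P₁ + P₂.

(14, 39)

(85, 60) + (29, 27). λ = (27 - 60)/(29 - 85) ≡ 64/41 mod 97. 41⁻¹ ≡ 71 (mod 97) since 41·71 = 2911 ≡ 1, so λ ≡ 82.
  x = λ² - 85 - 29 = 6724 - 114 ≡ 14; y = λ·(85 - 14) - 60 ≡ 39. → (14, 39)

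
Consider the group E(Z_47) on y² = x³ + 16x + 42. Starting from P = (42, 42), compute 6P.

Double-and-add on 6 = (110)₂. Start with P = (42, 42) for the leading 1-bit.
double: tangent at (42, 42): λ = (3·42² + 16)/(2·42) ≡ 44/37. 37⁻¹ ≡ 14 (mod 47), so λ ≡ 44·14 ≡ 5.
  x = λ² - 42 - 42 = 25 - 84 ≡ 35; y = λ·(42 - 35) - 42 ≡ 40. → (35, 40)
add P: (35, 40) + (42, 42). λ = (42 - 40)/(42 - 35) ≡ 2/7 mod 47. 7⁻¹ ≡ 27 (mod 47), so λ ≡ 7.
  x = λ² - 35 - 42 = 49 - 77 ≡ 19; y = λ·(35 - 19) - 40 ≡ 25. → (19, 25)
double: tangent at (19, 25): λ = (3·19² + 16)/(2·25) ≡ 18/3. 3⁻¹ ≡ 16 (mod 47), so λ ≡ 18·16 ≡ 6.
  x = λ² - 19 - 19 = 36 - 38 ≡ 45; y = λ·(19 - 45) - 25 ≡ 7. → (45, 7)

(45, 7)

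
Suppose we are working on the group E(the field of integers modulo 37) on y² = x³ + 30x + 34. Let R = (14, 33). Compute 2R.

tangent at (14, 33): λ = (3·14² + 30)/(2·33) ≡ 26/29. 29⁻¹ ≡ 23 (mod 37) since 29·23 = 667 ≡ 1, so λ ≡ 26·23 ≡ 6.
  x = λ² - 14 - 14 = 36 - 28 ≡ 8; y = λ·(14 - 8) - 33 ≡ 3. → (8, 3)

(8, 3)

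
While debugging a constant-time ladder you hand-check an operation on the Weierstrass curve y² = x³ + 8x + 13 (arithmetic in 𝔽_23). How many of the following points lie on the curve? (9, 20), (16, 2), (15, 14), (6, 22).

(9, 20): 20² ≡ 9, rhs ≡ 9 → on.
(16, 2): 2² ≡ 4, rhs ≡ 5 → off.
(15, 14): 14² ≡ 12, rhs ≡ 12 → on.
(6, 22): 22² ≡ 1, rhs ≡ 1 → on.

3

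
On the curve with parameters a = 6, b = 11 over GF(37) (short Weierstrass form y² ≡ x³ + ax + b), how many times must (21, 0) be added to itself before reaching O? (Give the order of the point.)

2

2P: (21, 0) + (21, 0): same x and y₁ ≡ -y₂, so the sum is O.
2P = O, so the order is 2.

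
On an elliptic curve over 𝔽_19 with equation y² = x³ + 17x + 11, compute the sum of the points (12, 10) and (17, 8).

(16, 3)

(12, 10) + (17, 8). λ = (8 - 10)/(17 - 12) ≡ 17/5 mod 19. 5⁻¹ ≡ 4 (mod 19) since 5·4 = 20 ≡ 1, so λ ≡ 11.
  x = λ² - 12 - 17 = 121 - 29 ≡ 16; y = λ·(12 - 16) - 10 ≡ 3. → (16, 3)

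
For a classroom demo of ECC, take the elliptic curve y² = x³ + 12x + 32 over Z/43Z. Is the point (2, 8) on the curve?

yes

y² = 8² ≡ 21; x³ + 12x + 32 = 64 ≡ 21 (mod 43). 21 = 21.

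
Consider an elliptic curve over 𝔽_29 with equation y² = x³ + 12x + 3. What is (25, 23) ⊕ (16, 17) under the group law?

(25, 23) + (16, 17). λ = (17 - 23)/(16 - 25) ≡ 23/20 mod 29. 20⁻¹ ≡ 16 (mod 29) since 20·16 = 320 ≡ 1, so λ ≡ 20.
  x = λ² - 25 - 16 = 400 - 41 ≡ 11; y = λ·(25 - 11) - 23 ≡ 25. → (11, 25)

(11, 25)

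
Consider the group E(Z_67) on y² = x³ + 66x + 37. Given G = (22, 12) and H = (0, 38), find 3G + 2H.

(39, 25)

First 3G:
Repeated addition: build up to 3G.
2G: tangent at (22, 12): λ = (3·22² + 66)/(2·12) ≡ 44/24. 24⁻¹ ≡ 14 (mod 67) since 24·14 = 336 ≡ 1, so λ ≡ 44·14 ≡ 13.
  x = λ² - 22 - 22 = 169 - 44 ≡ 58; y = λ·(22 - 58) - 12 ≡ 56. → (58, 56)
3G: (58, 56) + (22, 12). λ = (12 - 56)/(22 - 58) ≡ 23/31 mod 67. 31⁻¹ ≡ 13 (mod 67), so λ ≡ 31.
  x = λ² - 58 - 22 = 961 - 80 ≡ 10; y = λ·(58 - 10) - 56 ≡ 25. → (10, 25)
3G = (10, 25).
Next 2H:
Repeated addition: build up to 2H.
2H: tangent at (0, 38): λ = (3·0² + 66)/(2·38) ≡ 66/9. 9⁻¹ ≡ 15 (mod 67), so λ ≡ 66·15 ≡ 52.
  x = λ² - 0 - 0 = 2704 - 0 ≡ 24; y = λ·(0 - 24) - 38 ≡ 54. → (24, 54)
2H = (24, 54).
Finally 3G + 2H:
(10, 25) + (24, 54). λ = (54 - 25)/(24 - 10) ≡ 29/14 mod 67. 14⁻¹ ≡ 24 (mod 67), so λ ≡ 26.
  x = λ² - 10 - 24 = 676 - 34 ≡ 39; y = λ·(10 - 39) - 25 ≡ 25. → (39, 25)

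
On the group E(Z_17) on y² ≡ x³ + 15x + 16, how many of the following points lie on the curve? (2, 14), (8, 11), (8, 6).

(2, 14): 14² ≡ 9, rhs ≡ 3 → off.
(8, 11): 11² ≡ 2, rhs ≡ 2 → on.
(8, 6): 6² ≡ 2, rhs ≡ 2 → on.

2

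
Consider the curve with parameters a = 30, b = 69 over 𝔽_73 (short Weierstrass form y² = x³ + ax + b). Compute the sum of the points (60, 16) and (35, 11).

(16, 22)

(60, 16) + (35, 11). λ = (11 - 16)/(35 - 60) ≡ 68/48 mod 73. 48⁻¹ ≡ 35 (mod 73) since 48·35 = 1680 ≡ 1, so λ ≡ 44.
  x = λ² - 60 - 35 = 1936 - 95 ≡ 16; y = λ·(60 - 16) - 16 ≡ 22. → (16, 22)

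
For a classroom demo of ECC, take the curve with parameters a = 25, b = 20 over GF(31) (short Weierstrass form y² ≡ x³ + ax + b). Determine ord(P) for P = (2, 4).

7

2P: tangent at (2, 4): λ = (3·2² + 25)/(2·4) ≡ 6/8. 8⁻¹ ≡ 4 (mod 31) since 8·4 = 32 ≡ 1, so λ ≡ 6·4 ≡ 24.
  x = λ² - 2 - 2 = 576 - 4 ≡ 14; y = λ·(2 - 14) - 4 ≡ 18. → (14, 18)
3P: (14, 18) + (2, 4). λ = (4 - 18)/(2 - 14) ≡ 17/19 mod 31. 19⁻¹ ≡ 18 (mod 31), so λ ≡ 27.
  x = λ² - 14 - 2 = 729 - 16 ≡ 0; y = λ·(14 - 0) - 18 ≡ 19. → (0, 19)
4P: (0, 19) + (2, 4). λ = (4 - 19)/(2 - 0) ≡ 16/2 mod 31. 2⁻¹ ≡ 16 (mod 31) since 2·16 = 32 ≡ 1, so λ ≡ 8.
  x = λ² - 0 - 2 = 64 - 2 ≡ 0; y = λ·(0 - 0) - 19 ≡ 12. → (0, 12)
5P: (0, 12) + (2, 4). λ = (4 - 12)/(2 - 0) ≡ 23/2 mod 31. 2⁻¹ ≡ 16 (mod 31), so λ ≡ 27.
  x = λ² - 0 - 2 = 729 - 2 ≡ 14; y = λ·(0 - 14) - 12 ≡ 13. → (14, 13)
6P: (14, 13) + (2, 4). λ = (4 - 13)/(2 - 14) ≡ 22/19 mod 31. 19⁻¹ ≡ 18 (mod 31), so λ ≡ 24.
  x = λ² - 14 - 2 = 576 - 16 ≡ 2; y = λ·(14 - 2) - 13 ≡ 27. → (2, 27)
7P: (2, 27) + (2, 4): same x and y₁ ≡ -y₂, so the sum is ∞.
7P = ∞, so the order is 7.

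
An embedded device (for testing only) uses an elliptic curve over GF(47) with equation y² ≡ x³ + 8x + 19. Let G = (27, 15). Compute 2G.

tangent at (27, 15): λ = (3·27² + 8)/(2·15) ≡ 33/30. 30⁻¹ ≡ 11 (mod 47) since 30·11 = 330 ≡ 1, so λ ≡ 33·11 ≡ 34.
  x = λ² - 27 - 27 = 1156 - 54 ≡ 21; y = λ·(27 - 21) - 15 ≡ 1. → (21, 1)

(21, 1)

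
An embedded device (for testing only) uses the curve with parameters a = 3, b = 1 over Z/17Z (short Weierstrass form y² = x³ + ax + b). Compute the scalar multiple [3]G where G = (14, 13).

Repeated addition: build up to 3G.
2G: tangent at (14, 13): λ = (3·14² + 3)/(2·13) ≡ 13/9. 9⁻¹ ≡ 2 (mod 17), so λ ≡ 13·2 ≡ 9.
  x = λ² - 14 - 14 = 81 - 28 ≡ 2; y = λ·(14 - 2) - 13 ≡ 10. → (2, 10)
3G: (2, 10) + (14, 13). λ = (13 - 10)/(14 - 2) ≡ 3/12 mod 17. 12⁻¹ ≡ 10 (mod 17), so λ ≡ 13.
  x = λ² - 2 - 14 = 169 - 16 ≡ 0; y = λ·(2 - 0) - 10 ≡ 16. → (0, 16)

(0, 16)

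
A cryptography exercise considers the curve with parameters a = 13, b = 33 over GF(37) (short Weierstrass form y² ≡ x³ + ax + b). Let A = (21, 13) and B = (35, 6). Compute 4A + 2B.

(14, 6)

First 4A:
Repeated addition: build up to 4A.
2A: tangent at (21, 13): λ = (3·21² + 13)/(2·13) ≡ 4/26. 26⁻¹ ≡ 10 (mod 37), so λ ≡ 4·10 ≡ 3.
  x = λ² - 21 - 21 = 9 - 42 ≡ 4; y = λ·(21 - 4) - 13 ≡ 1. → (4, 1)
3A: (4, 1) + (21, 13). λ = (13 - 1)/(21 - 4) ≡ 12/17 mod 37. 17⁻¹ ≡ 24 (mod 37) since 17·24 = 408 ≡ 1, so λ ≡ 29.
  x = λ² - 4 - 21 = 841 - 25 ≡ 2; y = λ·(4 - 2) - 1 ≡ 20. → (2, 20)
4A: (2, 20) + (21, 13). λ = (13 - 20)/(21 - 2) ≡ 30/19 mod 37. 19⁻¹ ≡ 2 (mod 37) since 19·2 = 38 ≡ 1, so λ ≡ 23.
  x = λ² - 2 - 21 = 529 - 23 ≡ 25; y = λ·(2 - 25) - 20 ≡ 6. → (25, 6)
4A = (25, 6).
Next 2B:
Repeated addition: build up to 2B.
2B: tangent at (35, 6): λ = (3·35² + 13)/(2·6) ≡ 25/12. 12⁻¹ ≡ 34 (mod 37), so λ ≡ 25·34 ≡ 36.
  x = λ² - 35 - 35 = 1296 - 70 ≡ 5; y = λ·(35 - 5) - 6 ≡ 1. → (5, 1)
2B = (5, 1).
Finally 4A + 2B:
(25, 6) + (5, 1). λ = (1 - 6)/(5 - 25) ≡ 32/17 mod 37. 17⁻¹ ≡ 24 (mod 37) since 17·24 = 408 ≡ 1, so λ ≡ 28.
  x = λ² - 25 - 5 = 784 - 30 ≡ 14; y = λ·(25 - 14) - 6 ≡ 6. → (14, 6)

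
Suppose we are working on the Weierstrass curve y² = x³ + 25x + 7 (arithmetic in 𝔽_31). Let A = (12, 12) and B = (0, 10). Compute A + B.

(13, 24)

(12, 12) + (0, 10). λ = (10 - 12)/(0 - 12) ≡ 29/19 mod 31. 19⁻¹ ≡ 18 (mod 31), so λ ≡ 26.
  x = λ² - 12 - 0 = 676 - 12 ≡ 13; y = λ·(12 - 13) - 12 ≡ 24. → (13, 24)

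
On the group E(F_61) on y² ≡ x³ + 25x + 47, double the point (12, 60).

tangent at (12, 60): λ = (3·12² + 25)/(2·60) ≡ 30/59. 59⁻¹ ≡ 30 (mod 61), so λ ≡ 30·30 ≡ 46.
  x = λ² - 12 - 12 = 2116 - 24 ≡ 18; y = λ·(12 - 18) - 60 ≡ 30. → (18, 30)

(18, 30)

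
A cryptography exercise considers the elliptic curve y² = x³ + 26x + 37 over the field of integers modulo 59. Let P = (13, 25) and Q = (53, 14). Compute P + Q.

(13, 25) + (53, 14). λ = (14 - 25)/(53 - 13) ≡ 48/40 mod 59. 40⁻¹ ≡ 31 (mod 59) since 40·31 = 1240 ≡ 1, so λ ≡ 13.
  x = λ² - 13 - 53 = 169 - 66 ≡ 44; y = λ·(13 - 44) - 25 ≡ 44. → (44, 44)

(44, 44)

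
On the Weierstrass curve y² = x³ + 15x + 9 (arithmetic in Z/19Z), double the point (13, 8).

(2, 16)

tangent at (13, 8): λ = (3·13² + 15)/(2·8) ≡ 9/16. 16⁻¹ ≡ 6 (mod 19) since 16·6 = 96 ≡ 1, so λ ≡ 9·6 ≡ 16.
  x = λ² - 13 - 13 = 256 - 26 ≡ 2; y = λ·(13 - 2) - 8 ≡ 16. → (2, 16)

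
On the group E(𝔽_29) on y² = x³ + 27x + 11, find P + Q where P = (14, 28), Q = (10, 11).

(14, 28) + (10, 11). λ = (11 - 28)/(10 - 14) ≡ 12/25 mod 29. 25⁻¹ ≡ 7 (mod 29), so λ ≡ 26.
  x = λ² - 14 - 10 = 676 - 24 ≡ 14; y = λ·(14 - 14) - 28 ≡ 1. → (14, 1)

(14, 1)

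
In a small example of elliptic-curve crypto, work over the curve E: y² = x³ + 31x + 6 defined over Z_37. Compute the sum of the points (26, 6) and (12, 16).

(35, 11)

(26, 6) + (12, 16). λ = (16 - 6)/(12 - 26) ≡ 10/23 mod 37. 23⁻¹ ≡ 29 (mod 37), so λ ≡ 31.
  x = λ² - 26 - 12 = 961 - 38 ≡ 35; y = λ·(26 - 35) - 6 ≡ 11. → (35, 11)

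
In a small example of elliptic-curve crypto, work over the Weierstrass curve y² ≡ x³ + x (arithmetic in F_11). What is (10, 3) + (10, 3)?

tangent at (10, 3): λ = (3·10² + 1)/(2·3) ≡ 4/6. 6⁻¹ ≡ 2 (mod 11), so λ ≡ 4·2 ≡ 8.
  x = λ² - 10 - 10 = 64 - 20 ≡ 0; y = λ·(10 - 0) - 3 ≡ 0. → (0, 0)

(0, 0)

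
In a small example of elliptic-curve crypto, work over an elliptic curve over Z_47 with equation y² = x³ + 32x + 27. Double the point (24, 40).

tangent at (24, 40): λ = (3·24² + 32)/(2·40) ≡ 21/33. 33⁻¹ ≡ 10 (mod 47), so λ ≡ 21·10 ≡ 22.
  x = λ² - 24 - 24 = 484 - 48 ≡ 13; y = λ·(24 - 13) - 40 ≡ 14. → (13, 14)

(13, 14)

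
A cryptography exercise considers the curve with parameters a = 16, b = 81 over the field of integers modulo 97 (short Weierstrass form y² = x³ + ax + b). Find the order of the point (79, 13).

2P: tangent at (79, 13): λ = (3·79² + 16)/(2·13) ≡ 18/26. 26⁻¹ ≡ 56 (mod 97), so λ ≡ 18·56 ≡ 38.
  x = λ² - 79 - 79 = 1444 - 158 ≡ 25; y = λ·(79 - 25) - 13 ≡ 2. → (25, 2)
3P: (25, 2) + (79, 13). λ = (13 - 2)/(79 - 25) ≡ 11/54 mod 97. 54⁻¹ ≡ 9 (mod 97), so λ ≡ 2.
  x = λ² - 25 - 79 = 4 - 104 ≡ 94; y = λ·(25 - 94) - 2 ≡ 54. → (94, 54)
4P: (94, 54) + (79, 13). λ = (13 - 54)/(79 - 94) ≡ 56/82 mod 97. 82⁻¹ ≡ 84 (mod 97) since 82·84 = 6888 ≡ 1, so λ ≡ 48.
  x = λ² - 94 - 79 = 2304 - 173 ≡ 94; y = λ·(94 - 94) - 54 ≡ 43. → (94, 43)
5P: (94, 43) + (79, 13). λ = (13 - 43)/(79 - 94) ≡ 67/82 mod 97. 82⁻¹ ≡ 84 (mod 97), so λ ≡ 2.
  x = λ² - 94 - 79 = 4 - 173 ≡ 25; y = λ·(94 - 25) - 43 ≡ 95. → (25, 95)
6P: (25, 95) + (79, 13). λ = (13 - 95)/(79 - 25) ≡ 15/54 mod 97. 54⁻¹ ≡ 9 (mod 97) since 54·9 = 486 ≡ 1, so λ ≡ 38.
  x = λ² - 25 - 79 = 1444 - 104 ≡ 79; y = λ·(25 - 79) - 95 ≡ 84. → (79, 84)
7P: (79, 84) + (79, 13): same x and y₁ ≡ -y₂, so the sum is O.
7P = O, so the order is 7.

7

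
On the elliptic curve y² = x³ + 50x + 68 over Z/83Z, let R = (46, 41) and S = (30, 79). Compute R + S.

(46, 41) + (30, 79). λ = (79 - 41)/(30 - 46) ≡ 38/67 mod 83. 67⁻¹ ≡ 57 (mod 83), so λ ≡ 8.
  x = λ² - 46 - 30 = 64 - 76 ≡ 71; y = λ·(46 - 71) - 41 ≡ 8. → (71, 8)

(71, 8)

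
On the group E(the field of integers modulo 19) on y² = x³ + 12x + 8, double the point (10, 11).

(4, 5)

tangent at (10, 11): λ = (3·10² + 12)/(2·11) ≡ 8/3. 3⁻¹ ≡ 13 (mod 19), so λ ≡ 8·13 ≡ 9.
  x = λ² - 10 - 10 = 81 - 20 ≡ 4; y = λ·(10 - 4) - 11 ≡ 5. → (4, 5)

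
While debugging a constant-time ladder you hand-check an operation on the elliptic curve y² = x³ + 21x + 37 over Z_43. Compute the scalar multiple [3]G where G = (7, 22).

(31, 32)

Repeated addition: build up to 3G.
2G: tangent at (7, 22): λ = (3·7² + 21)/(2·22) ≡ 39/1. 1⁻¹ ≡ 1 (mod 43) since 1·1 = 1 ≡ 1, so λ ≡ 39·1 ≡ 39.
  x = λ² - 7 - 7 = 1521 - 14 ≡ 2; y = λ·(7 - 2) - 22 ≡ 1. → (2, 1)
3G: (2, 1) + (7, 22). λ = (22 - 1)/(7 - 2) ≡ 21/5 mod 43. 5⁻¹ ≡ 26 (mod 43) since 5·26 = 130 ≡ 1, so λ ≡ 30.
  x = λ² - 2 - 7 = 900 - 9 ≡ 31; y = λ·(2 - 31) - 1 ≡ 32. → (31, 32)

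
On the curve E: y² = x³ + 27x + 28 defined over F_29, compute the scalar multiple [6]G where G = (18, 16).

(19, 18)

Double-and-add on 6 = (110)₂. Start with G = (18, 16) for the leading 1-bit.
double: tangent at (18, 16): λ = (3·18² + 27)/(2·16) ≡ 13/3. 3⁻¹ ≡ 10 (mod 29) since 3·10 = 30 ≡ 1, so λ ≡ 13·10 ≡ 14.
  x = λ² - 18 - 18 = 196 - 36 ≡ 15; y = λ·(18 - 15) - 16 ≡ 26. → (15, 26)
add G: (15, 26) + (18, 16). λ = (16 - 26)/(18 - 15) ≡ 19/3 mod 29. 3⁻¹ ≡ 10 (mod 29), so λ ≡ 16.
  x = λ² - 15 - 18 = 256 - 33 ≡ 20; y = λ·(15 - 20) - 26 ≡ 10. → (20, 10)
double: tangent at (20, 10): λ = (3·20² + 27)/(2·10) ≡ 9/20. 20⁻¹ ≡ 16 (mod 29) since 20·16 = 320 ≡ 1, so λ ≡ 9·16 ≡ 28.
  x = λ² - 20 - 20 = 784 - 40 ≡ 19; y = λ·(20 - 19) - 10 ≡ 18. → (19, 18)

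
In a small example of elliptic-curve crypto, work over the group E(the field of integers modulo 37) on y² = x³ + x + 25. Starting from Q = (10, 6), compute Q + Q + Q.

Repeated addition: build up to 3Q.
2Q: tangent at (10, 6): λ = (3·10² + 1)/(2·6) ≡ 5/12. 12⁻¹ ≡ 34 (mod 37) since 12·34 = 408 ≡ 1, so λ ≡ 5·34 ≡ 22.
  x = λ² - 10 - 10 = 484 - 20 ≡ 20; y = λ·(10 - 20) - 6 ≡ 33. → (20, 33)
3Q: (20, 33) + (10, 6). λ = (6 - 33)/(10 - 20) ≡ 10/27 mod 37. 27⁻¹ ≡ 11 (mod 37), so λ ≡ 36.
  x = λ² - 20 - 10 = 1296 - 30 ≡ 8; y = λ·(20 - 8) - 33 ≡ 29. → (8, 29)

(8, 29)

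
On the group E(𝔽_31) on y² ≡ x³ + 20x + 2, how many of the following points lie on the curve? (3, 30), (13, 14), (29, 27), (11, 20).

(3, 30): 30² ≡ 1, rhs ≡ 27 → off.
(13, 14): 14² ≡ 10, rhs ≡ 10 → on.
(29, 27): 27² ≡ 16, rhs ≡ 16 → on.
(11, 20): 20² ≡ 28, rhs ≡ 3 → off.

2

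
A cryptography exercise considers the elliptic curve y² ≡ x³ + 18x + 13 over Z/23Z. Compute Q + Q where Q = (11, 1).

tangent at (11, 1): λ = (3·11² + 18)/(2·1) ≡ 13/2. 2⁻¹ ≡ 12 (mod 23) since 2·12 = 24 ≡ 1, so λ ≡ 13·12 ≡ 18.
  x = λ² - 11 - 11 = 324 - 22 ≡ 3; y = λ·(11 - 3) - 1 ≡ 5. → (3, 5)

(3, 5)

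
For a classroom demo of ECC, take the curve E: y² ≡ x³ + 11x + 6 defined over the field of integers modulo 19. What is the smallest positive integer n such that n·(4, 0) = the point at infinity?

2P: (4, 0) + (4, 0): same x and y₁ ≡ -y₂, so the sum is the point at infinity.
2P = the point at infinity, so the order is 2.

2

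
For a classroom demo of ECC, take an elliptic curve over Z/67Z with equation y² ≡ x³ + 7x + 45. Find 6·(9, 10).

Write P = (9, 10).
Double-and-add on 6 = (110)₂. Start with P = (9, 10) for the leading 1-bit.
double: tangent at (9, 10): λ = (3·9² + 7)/(2·10) ≡ 49/20. 20⁻¹ ≡ 57 (mod 67), so λ ≡ 49·57 ≡ 46.
  x = λ² - 9 - 9 = 2116 - 18 ≡ 21; y = λ·(9 - 21) - 10 ≡ 41. → (21, 41)
add P: (21, 41) + (9, 10). λ = (10 - 41)/(9 - 21) ≡ 36/55 mod 67. 55⁻¹ ≡ 39 (mod 67) since 55·39 = 2145 ≡ 1, so λ ≡ 64.
  x = λ² - 21 - 9 = 4096 - 30 ≡ 46; y = λ·(21 - 46) - 41 ≡ 34. → (46, 34)
double: tangent at (46, 34): λ = (3·46² + 7)/(2·34) ≡ 57/1. 1⁻¹ ≡ 1 (mod 67), so λ ≡ 57·1 ≡ 57.
  x = λ² - 46 - 46 = 3249 - 92 ≡ 8; y = λ·(46 - 8) - 34 ≡ 55. → (8, 55)

(8, 55)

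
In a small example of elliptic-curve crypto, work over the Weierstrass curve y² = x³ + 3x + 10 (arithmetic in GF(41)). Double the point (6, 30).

(11, 12)

tangent at (6, 30): λ = (3·6² + 3)/(2·30) ≡ 29/19. 19⁻¹ ≡ 13 (mod 41), so λ ≡ 29·13 ≡ 8.
  x = λ² - 6 - 6 = 64 - 12 ≡ 11; y = λ·(6 - 11) - 30 ≡ 12. → (11, 12)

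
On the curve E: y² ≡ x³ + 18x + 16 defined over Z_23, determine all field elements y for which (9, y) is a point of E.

none

x³ + 18x + 16 = 907 ≡ 10 (mod 23).
10 is a non-residue mod 23; no y exists.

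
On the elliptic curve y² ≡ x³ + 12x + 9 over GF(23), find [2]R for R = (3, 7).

(0, 3)

tangent at (3, 7): λ = (3·3² + 12)/(2·7) ≡ 16/14. 14⁻¹ ≡ 5 (mod 23), so λ ≡ 16·5 ≡ 11.
  x = λ² - 3 - 3 = 121 - 6 ≡ 0; y = λ·(3 - 0) - 7 ≡ 3. → (0, 3)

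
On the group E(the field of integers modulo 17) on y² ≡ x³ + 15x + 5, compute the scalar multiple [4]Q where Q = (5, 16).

(15, 16)

Double-and-add on 4 = (100)₂. Start with Q = (5, 16) for the leading 1-bit.
double: tangent at (5, 16): λ = (3·5² + 15)/(2·16) ≡ 5/15. 15⁻¹ ≡ 8 (mod 17) since 15·8 = 120 ≡ 1, so λ ≡ 5·8 ≡ 6.
  x = λ² - 5 - 5 = 36 - 10 ≡ 9; y = λ·(5 - 9) - 16 ≡ 11. → (9, 11)
double: tangent at (9, 11): λ = (3·9² + 15)/(2·11) ≡ 3/5. 5⁻¹ ≡ 7 (mod 17) since 5·7 = 35 ≡ 1, so λ ≡ 3·7 ≡ 4.
  x = λ² - 9 - 9 = 16 - 18 ≡ 15; y = λ·(9 - 15) - 11 ≡ 16. → (15, 16)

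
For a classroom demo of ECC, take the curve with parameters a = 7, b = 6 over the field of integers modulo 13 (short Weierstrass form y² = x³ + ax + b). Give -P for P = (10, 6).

-(10, 6) = (10, -6 mod 13) = (10, 7).

(10, 7)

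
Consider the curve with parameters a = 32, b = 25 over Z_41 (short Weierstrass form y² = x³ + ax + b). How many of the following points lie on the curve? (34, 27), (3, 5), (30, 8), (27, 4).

(34, 27): 27² ≡ 32, rhs ≡ 32 → on.
(3, 5): 5² ≡ 25, rhs ≡ 25 → on.
(30, 8): 8² ≡ 23, rhs ≡ 23 → on.
(27, 4): 4² ≡ 16, rhs ≡ 31 → off.

3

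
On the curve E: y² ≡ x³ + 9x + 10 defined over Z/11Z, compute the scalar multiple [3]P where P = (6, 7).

Repeated addition: build up to 3P.
2P: tangent at (6, 7): λ = (3·6² + 9)/(2·7) ≡ 7/3. 3⁻¹ ≡ 4 (mod 11), so λ ≡ 7·4 ≡ 6.
  x = λ² - 6 - 6 = 36 - 12 ≡ 2; y = λ·(6 - 2) - 7 ≡ 6. → (2, 6)
3P: (2, 6) + (6, 7). λ = (7 - 6)/(6 - 2) ≡ 1/4 mod 11. 4⁻¹ ≡ 3 (mod 11), so λ ≡ 3.
  x = λ² - 2 - 6 = 9 - 8 ≡ 1; y = λ·(2 - 1) - 6 ≡ 8. → (1, 8)

(1, 8)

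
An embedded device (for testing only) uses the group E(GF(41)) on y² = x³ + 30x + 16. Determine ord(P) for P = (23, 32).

2P: tangent at (23, 32): λ = (3·23² + 30)/(2·32) ≡ 18/23. 23⁻¹ ≡ 25 (mod 41) since 23·25 = 575 ≡ 1, so λ ≡ 18·25 ≡ 40.
  x = λ² - 23 - 23 = 1600 - 46 ≡ 37; y = λ·(23 - 37) - 32 ≡ 23. → (37, 23)
3P: (37, 23) + (23, 32). λ = (32 - 23)/(23 - 37) ≡ 9/27 mod 41. 27⁻¹ ≡ 38 (mod 41) since 27·38 = 1026 ≡ 1, so λ ≡ 14.
  x = λ² - 37 - 23 = 196 - 60 ≡ 13; y = λ·(37 - 13) - 23 ≡ 26. → (13, 26)
4P: (13, 26) + (23, 32). λ = (32 - 26)/(23 - 13) ≡ 6/10 mod 41. 10⁻¹ ≡ 37 (mod 41), so λ ≡ 17.
  x = λ² - 13 - 23 = 289 - 36 ≡ 7; y = λ·(13 - 7) - 26 ≡ 35. → (7, 35)
5P: (7, 35) + (23, 32). λ = (32 - 35)/(23 - 7) ≡ 38/16 mod 41. 16⁻¹ ≡ 18 (mod 41) since 16·18 = 288 ≡ 1, so λ ≡ 28.
  x = λ² - 7 - 23 = 784 - 30 ≡ 16; y = λ·(7 - 16) - 35 ≡ 0. → (16, 0)
6P: (16, 0) + (23, 32). λ = (32 - 0)/(23 - 16) ≡ 32/7 mod 41. 7⁻¹ ≡ 6 (mod 41) since 7·6 = 42 ≡ 1, so λ ≡ 28.
  x = λ² - 16 - 23 = 784 - 39 ≡ 7; y = λ·(16 - 7) - 0 ≡ 6. → (7, 6)
7P: (7, 6) + (23, 32). λ = (32 - 6)/(23 - 7) ≡ 26/16 mod 41. 16⁻¹ ≡ 18 (mod 41) since 16·18 = 288 ≡ 1, so λ ≡ 17.
  x = λ² - 7 - 23 = 289 - 30 ≡ 13; y = λ·(7 - 13) - 6 ≡ 15. → (13, 15)
8P: (13, 15) + (23, 32). λ = (32 - 15)/(23 - 13) ≡ 17/10 mod 41. 10⁻¹ ≡ 37 (mod 41) since 10·37 = 370 ≡ 1, so λ ≡ 14.
  x = λ² - 13 - 23 = 196 - 36 ≡ 37; y = λ·(13 - 37) - 15 ≡ 18. → (37, 18)
9P: (37, 18) + (23, 32). λ = (32 - 18)/(23 - 37) ≡ 14/27 mod 41. 27⁻¹ ≡ 38 (mod 41), so λ ≡ 40.
  x = λ² - 37 - 23 = 1600 - 60 ≡ 23; y = λ·(37 - 23) - 18 ≡ 9. → (23, 9)
10P: (23, 9) + (23, 32): same x and y₁ ≡ -y₂, so the sum is ∞.
10P = ∞, so the order is 10.

10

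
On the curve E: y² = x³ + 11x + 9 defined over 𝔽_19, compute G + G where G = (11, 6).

(2, 18)

tangent at (11, 6): λ = (3·11² + 11)/(2·6) ≡ 13/12. 12⁻¹ ≡ 8 (mod 19), so λ ≡ 13·8 ≡ 9.
  x = λ² - 11 - 11 = 81 - 22 ≡ 2; y = λ·(11 - 2) - 6 ≡ 18. → (2, 18)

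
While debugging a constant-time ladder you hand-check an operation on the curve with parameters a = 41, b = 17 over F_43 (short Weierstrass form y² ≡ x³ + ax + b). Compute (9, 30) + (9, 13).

The two points share x = 9 and their y-coordinates satisfy 30 + 13 ≡ 0 (mod 43), so they are inverses. Their sum is O.

O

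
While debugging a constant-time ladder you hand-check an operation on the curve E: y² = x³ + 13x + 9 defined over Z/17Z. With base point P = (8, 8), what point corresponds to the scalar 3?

(11, 15)

Repeated addition: build up to 3P.
2P: tangent at (8, 8): λ = (3·8² + 13)/(2·8) ≡ 1/16. 16⁻¹ ≡ 16 (mod 17), so λ ≡ 1·16 ≡ 16.
  x = λ² - 8 - 8 = 256 - 16 ≡ 2; y = λ·(8 - 2) - 8 ≡ 3. → (2, 3)
3P: (2, 3) + (8, 8). λ = (8 - 3)/(8 - 2) ≡ 5/6 mod 17. 6⁻¹ ≡ 3 (mod 17) since 6·3 = 18 ≡ 1, so λ ≡ 15.
  x = λ² - 2 - 8 = 225 - 10 ≡ 11; y = λ·(2 - 11) - 3 ≡ 15. → (11, 15)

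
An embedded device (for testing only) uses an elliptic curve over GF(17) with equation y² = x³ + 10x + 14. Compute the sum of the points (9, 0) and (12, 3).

(9, 0) + (12, 3). λ = (3 - 0)/(12 - 9) ≡ 3/3 mod 17. 3⁻¹ ≡ 6 (mod 17), so λ ≡ 1.
  x = λ² - 9 - 12 = 1 - 21 ≡ 14; y = λ·(9 - 14) - 0 ≡ 12. → (14, 12)

(14, 12)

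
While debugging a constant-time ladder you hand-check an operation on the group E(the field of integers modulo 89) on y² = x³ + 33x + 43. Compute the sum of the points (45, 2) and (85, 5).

(45, 2) + (85, 5). λ = (5 - 2)/(85 - 45) ≡ 3/40 mod 89. 40⁻¹ ≡ 69 (mod 89), so λ ≡ 29.
  x = λ² - 45 - 85 = 841 - 130 ≡ 88; y = λ·(45 - 88) - 2 ≡ 86. → (88, 86)

(88, 86)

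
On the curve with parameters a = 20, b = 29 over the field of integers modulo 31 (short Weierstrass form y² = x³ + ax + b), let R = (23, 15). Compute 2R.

(10, 19)

tangent at (23, 15): λ = (3·23² + 20)/(2·15) ≡ 26/30. 30⁻¹ ≡ 30 (mod 31) since 30·30 = 900 ≡ 1, so λ ≡ 26·30 ≡ 5.
  x = λ² - 23 - 23 = 25 - 46 ≡ 10; y = λ·(23 - 10) - 15 ≡ 19. → (10, 19)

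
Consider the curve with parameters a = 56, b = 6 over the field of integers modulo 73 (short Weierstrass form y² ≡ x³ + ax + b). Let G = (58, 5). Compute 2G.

(3, 37)

tangent at (58, 5): λ = (3·58² + 56)/(2·5) ≡ 1/10. 10⁻¹ ≡ 22 (mod 73) since 10·22 = 220 ≡ 1, so λ ≡ 1·22 ≡ 22.
  x = λ² - 58 - 58 = 484 - 116 ≡ 3; y = λ·(58 - 3) - 5 ≡ 37. → (3, 37)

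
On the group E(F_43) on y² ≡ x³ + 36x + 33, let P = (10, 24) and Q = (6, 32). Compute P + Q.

(10, 24) + (6, 32). λ = (32 - 24)/(6 - 10) ≡ 8/39 mod 43. 39⁻¹ ≡ 32 (mod 43), so λ ≡ 41.
  x = λ² - 10 - 6 = 1681 - 16 ≡ 31; y = λ·(10 - 31) - 24 ≡ 18. → (31, 18)

(31, 18)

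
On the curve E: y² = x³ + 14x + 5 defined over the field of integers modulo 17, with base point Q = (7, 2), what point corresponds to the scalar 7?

(7, 2)

Repeated addition: build up to 7Q.
2Q: tangent at (7, 2): λ = (3·7² + 14)/(2·2) ≡ 8/4. 4⁻¹ ≡ 13 (mod 17), so λ ≡ 8·13 ≡ 2.
  x = λ² - 7 - 7 = 4 - 14 ≡ 7; y = λ·(7 - 7) - 2 ≡ 15. → (7, 15)
3Q: (7, 15) + (7, 2): same x and y₁ ≡ -y₂, so the sum is 𝒪.
4Q: 𝒪 + (7, 2) = (7, 2) (identity).
5Q: tangent at (7, 2): λ = (3·7² + 14)/(2·2) ≡ 8/4. 4⁻¹ ≡ 13 (mod 17) since 4·13 = 52 ≡ 1, so λ ≡ 8·13 ≡ 2.
  x = λ² - 7 - 7 = 4 - 14 ≡ 7; y = λ·(7 - 7) - 2 ≡ 15. → (7, 15)
6Q: (7, 15) + (7, 2): same x and y₁ ≡ -y₂, so the sum is 𝒪.
7Q: 𝒪 + (7, 2) = (7, 2) (identity).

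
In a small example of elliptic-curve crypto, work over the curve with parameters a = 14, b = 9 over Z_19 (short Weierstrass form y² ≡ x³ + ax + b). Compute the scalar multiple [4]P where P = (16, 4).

Repeated addition: build up to 4P.
2P: tangent at (16, 4): λ = (3·16² + 14)/(2·4) ≡ 3/8. 8⁻¹ ≡ 12 (mod 19) since 8·12 = 96 ≡ 1, so λ ≡ 3·12 ≡ 17.
  x = λ² - 16 - 16 = 289 - 32 ≡ 10; y = λ·(16 - 10) - 4 ≡ 3. → (10, 3)
3P: (10, 3) + (16, 4). λ = (4 - 3)/(16 - 10) ≡ 1/6 mod 19. 6⁻¹ ≡ 16 (mod 19) since 6·16 = 96 ≡ 1, so λ ≡ 16.
  x = λ² - 10 - 16 = 256 - 26 ≡ 2; y = λ·(10 - 2) - 3 ≡ 11. → (2, 11)
4P: (2, 11) + (16, 4). λ = (4 - 11)/(16 - 2) ≡ 12/14 mod 19. 14⁻¹ ≡ 15 (mod 19) since 14·15 = 210 ≡ 1, so λ ≡ 9.
  x = λ² - 2 - 16 = 81 - 18 ≡ 6; y = λ·(2 - 6) - 11 ≡ 10. → (6, 10)

(6, 10)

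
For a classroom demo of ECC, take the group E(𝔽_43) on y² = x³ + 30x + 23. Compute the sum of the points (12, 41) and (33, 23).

(4, 32)

(12, 41) + (33, 23). λ = (23 - 41)/(33 - 12) ≡ 25/21 mod 43. 21⁻¹ ≡ 41 (mod 43) since 21·41 = 861 ≡ 1, so λ ≡ 36.
  x = λ² - 12 - 33 = 1296 - 45 ≡ 4; y = λ·(12 - 4) - 41 ≡ 32. → (4, 32)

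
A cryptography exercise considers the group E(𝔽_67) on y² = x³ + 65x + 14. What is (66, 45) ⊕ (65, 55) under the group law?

(66, 45) + (65, 55). λ = (55 - 45)/(65 - 66) ≡ 10/66 mod 67. 66⁻¹ ≡ 66 (mod 67) since 66·66 = 4356 ≡ 1, so λ ≡ 57.
  x = λ² - 66 - 65 = 3249 - 131 ≡ 36; y = λ·(66 - 36) - 45 ≡ 57. → (36, 57)

(36, 57)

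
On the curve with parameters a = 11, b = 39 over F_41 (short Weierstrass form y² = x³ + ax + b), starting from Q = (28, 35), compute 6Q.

(20, 10)

Double-and-add on 6 = (110)₂. Start with Q = (28, 35) for the leading 1-bit.
double: tangent at (28, 35): λ = (3·28² + 11)/(2·35) ≡ 26/29. 29⁻¹ ≡ 17 (mod 41), so λ ≡ 26·17 ≡ 32.
  x = λ² - 28 - 28 = 1024 - 56 ≡ 25; y = λ·(28 - 25) - 35 ≡ 20. → (25, 20)
add Q: (25, 20) + (28, 35). λ = (35 - 20)/(28 - 25) ≡ 15/3 mod 41. 3⁻¹ ≡ 14 (mod 41), so λ ≡ 5.
  x = λ² - 25 - 28 = 25 - 53 ≡ 13; y = λ·(25 - 13) - 20 ≡ 40. → (13, 40)
double: tangent at (13, 40): λ = (3·13² + 11)/(2·40) ≡ 26/39. 39⁻¹ ≡ 20 (mod 41), so λ ≡ 26·20 ≡ 28.
  x = λ² - 13 - 13 = 784 - 26 ≡ 20; y = λ·(13 - 20) - 40 ≡ 10. → (20, 10)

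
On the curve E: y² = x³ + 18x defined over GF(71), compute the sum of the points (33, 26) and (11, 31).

(36, 36)

(33, 26) + (11, 31). λ = (31 - 26)/(11 - 33) ≡ 5/49 mod 71. 49⁻¹ ≡ 29 (mod 71), so λ ≡ 3.
  x = λ² - 33 - 11 = 9 - 44 ≡ 36; y = λ·(33 - 36) - 26 ≡ 36. → (36, 36)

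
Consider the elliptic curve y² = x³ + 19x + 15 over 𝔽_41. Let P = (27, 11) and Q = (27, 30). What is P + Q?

The two points share x = 27 and their y-coordinates satisfy 11 + 30 ≡ 0 (mod 41), so they are inverses. Their sum is O.

O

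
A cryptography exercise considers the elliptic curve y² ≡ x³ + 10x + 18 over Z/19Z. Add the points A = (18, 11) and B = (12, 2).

(18, 11) + (12, 2). λ = (2 - 11)/(12 - 18) ≡ 10/13 mod 19. 13⁻¹ ≡ 3 (mod 19), so λ ≡ 11.
  x = λ² - 18 - 12 = 121 - 30 ≡ 15; y = λ·(18 - 15) - 11 ≡ 3. → (15, 3)

(15, 3)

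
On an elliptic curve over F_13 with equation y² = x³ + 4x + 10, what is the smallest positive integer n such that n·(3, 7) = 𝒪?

2P: tangent at (3, 7): λ = (3·3² + 4)/(2·7) ≡ 5/1. 1⁻¹ ≡ 1 (mod 13), so λ ≡ 5·1 ≡ 5.
  x = λ² - 3 - 3 = 25 - 6 ≡ 6; y = λ·(3 - 6) - 7 ≡ 4. → (6, 4)
3P: (6, 4) + (3, 7). λ = (7 - 4)/(3 - 6) ≡ 3/10 mod 13. 10⁻¹ ≡ 4 (mod 13) since 10·4 = 40 ≡ 1, so λ ≡ 12.
  x = λ² - 6 - 3 = 144 - 9 ≡ 5; y = λ·(6 - 5) - 4 ≡ 8. → (5, 8)
4P: (5, 8) + (3, 7). λ = (7 - 8)/(3 - 5) ≡ 12/11 mod 13. 11⁻¹ ≡ 6 (mod 13), so λ ≡ 7.
  x = λ² - 5 - 3 = 49 - 8 ≡ 2; y = λ·(5 - 2) - 8 ≡ 0. → (2, 0)
5P: (2, 0) + (3, 7). λ = (7 - 0)/(3 - 2) ≡ 7/1 mod 13. 1⁻¹ ≡ 1 (mod 13) since 1·1 = 1 ≡ 1, so λ ≡ 7.
  x = λ² - 2 - 3 = 49 - 5 ≡ 5; y = λ·(2 - 5) - 0 ≡ 5. → (5, 5)
6P: (5, 5) + (3, 7). λ = (7 - 5)/(3 - 5) ≡ 2/11 mod 13. 11⁻¹ ≡ 6 (mod 13) since 11·6 = 66 ≡ 1, so λ ≡ 12.
  x = λ² - 5 - 3 = 144 - 8 ≡ 6; y = λ·(5 - 6) - 5 ≡ 9. → (6, 9)
7P: (6, 9) + (3, 7). λ = (7 - 9)/(3 - 6) ≡ 11/10 mod 13. 10⁻¹ ≡ 4 (mod 13) since 10·4 = 40 ≡ 1, so λ ≡ 5.
  x = λ² - 6 - 3 = 25 - 9 ≡ 3; y = λ·(6 - 3) - 9 ≡ 6. → (3, 6)
8P: (3, 6) + (3, 7): same x and y₁ ≡ -y₂, so the sum is 𝒪.
8P = 𝒪, so the order is 8.

8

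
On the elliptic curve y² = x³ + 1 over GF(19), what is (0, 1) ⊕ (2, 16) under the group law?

(2, 3)

(0, 1) + (2, 16). λ = (16 - 1)/(2 - 0) ≡ 15/2 mod 19. 2⁻¹ ≡ 10 (mod 19) since 2·10 = 20 ≡ 1, so λ ≡ 17.
  x = λ² - 0 - 2 = 289 - 2 ≡ 2; y = λ·(0 - 2) - 1 ≡ 3. → (2, 3)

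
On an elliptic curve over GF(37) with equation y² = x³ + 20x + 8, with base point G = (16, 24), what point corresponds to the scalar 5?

(18, 24)

Repeated addition: build up to 5G.
2G: tangent at (16, 24): λ = (3·16² + 20)/(2·24) ≡ 11/11. 11⁻¹ ≡ 27 (mod 37), so λ ≡ 11·27 ≡ 1.
  x = λ² - 16 - 16 = 1 - 32 ≡ 6; y = λ·(16 - 6) - 24 ≡ 23. → (6, 23)
3G: (6, 23) + (16, 24). λ = (24 - 23)/(16 - 6) ≡ 1/10 mod 37. 10⁻¹ ≡ 26 (mod 37), so λ ≡ 26.
  x = λ² - 6 - 16 = 676 - 22 ≡ 25; y = λ·(6 - 25) - 23 ≡ 1. → (25, 1)
4G: (25, 1) + (16, 24). λ = (24 - 1)/(16 - 25) ≡ 23/28 mod 37. 28⁻¹ ≡ 4 (mod 37), so λ ≡ 18.
  x = λ² - 25 - 16 = 324 - 41 ≡ 24; y = λ·(25 - 24) - 1 ≡ 17. → (24, 17)
5G: (24, 17) + (16, 24). λ = (24 - 17)/(16 - 24) ≡ 7/29 mod 37. 29⁻¹ ≡ 23 (mod 37), so λ ≡ 13.
  x = λ² - 24 - 16 = 169 - 40 ≡ 18; y = λ·(24 - 18) - 17 ≡ 24. → (18, 24)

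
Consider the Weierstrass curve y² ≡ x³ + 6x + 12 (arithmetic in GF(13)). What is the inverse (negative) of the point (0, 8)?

(0, 5)

-(0, 8) = (0, -8 mod 13) = (0, 5).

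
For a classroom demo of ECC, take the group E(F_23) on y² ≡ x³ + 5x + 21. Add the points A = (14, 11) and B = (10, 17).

(14, 11) + (10, 17). λ = (17 - 11)/(10 - 14) ≡ 6/19 mod 23. 19⁻¹ ≡ 17 (mod 23), so λ ≡ 10.
  x = λ² - 14 - 10 = 100 - 24 ≡ 7; y = λ·(14 - 7) - 11 ≡ 13. → (7, 13)

(7, 13)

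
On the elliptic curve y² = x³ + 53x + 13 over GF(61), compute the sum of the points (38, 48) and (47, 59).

(40, 58)

(38, 48) + (47, 59). λ = (59 - 48)/(47 - 38) ≡ 11/9 mod 61. 9⁻¹ ≡ 34 (mod 61), so λ ≡ 8.
  x = λ² - 38 - 47 = 64 - 85 ≡ 40; y = λ·(38 - 40) - 48 ≡ 58. → (40, 58)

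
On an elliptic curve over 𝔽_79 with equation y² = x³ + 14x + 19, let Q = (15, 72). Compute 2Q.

(16, 28)

tangent at (15, 72): λ = (3·15² + 14)/(2·72) ≡ 57/65. 65⁻¹ ≡ 62 (mod 79), so λ ≡ 57·62 ≡ 58.
  x = λ² - 15 - 15 = 3364 - 30 ≡ 16; y = λ·(15 - 16) - 72 ≡ 28. → (16, 28)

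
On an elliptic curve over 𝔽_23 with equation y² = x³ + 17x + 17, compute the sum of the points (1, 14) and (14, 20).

(1, 14) + (14, 20). λ = (20 - 14)/(14 - 1) ≡ 6/13 mod 23. 13⁻¹ ≡ 16 (mod 23) since 13·16 = 208 ≡ 1, so λ ≡ 4.
  x = λ² - 1 - 14 = 16 - 15 ≡ 1; y = λ·(1 - 1) - 14 ≡ 9. → (1, 9)

(1, 9)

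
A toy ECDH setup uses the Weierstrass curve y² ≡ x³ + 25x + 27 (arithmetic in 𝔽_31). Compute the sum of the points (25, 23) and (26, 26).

(20, 23)

(25, 23) + (26, 26). λ = (26 - 23)/(26 - 25) ≡ 3/1 mod 31. 1⁻¹ ≡ 1 (mod 31), so λ ≡ 3.
  x = λ² - 25 - 26 = 9 - 51 ≡ 20; y = λ·(25 - 20) - 23 ≡ 23. → (20, 23)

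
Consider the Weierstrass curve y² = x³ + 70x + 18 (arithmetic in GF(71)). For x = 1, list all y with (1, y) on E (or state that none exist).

35, 36

x³ + 70x + 18 = 89 ≡ 18 (mod 71).
Square roots of 18 mod 71: 35 and 36 (since 35² = 1225 ≡ 18).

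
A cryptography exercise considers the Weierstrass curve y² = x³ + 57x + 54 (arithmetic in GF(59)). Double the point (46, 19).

(8, 14)

tangent at (46, 19): λ = (3·46² + 57)/(2·19) ≡ 33/38. 38⁻¹ ≡ 14 (mod 59) since 38·14 = 532 ≡ 1, so λ ≡ 33·14 ≡ 49.
  x = λ² - 46 - 46 = 2401 - 92 ≡ 8; y = λ·(46 - 8) - 19 ≡ 14. → (8, 14)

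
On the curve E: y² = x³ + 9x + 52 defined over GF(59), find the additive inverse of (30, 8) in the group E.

(30, 51)

-(30, 8) = (30, -8 mod 59) = (30, 51).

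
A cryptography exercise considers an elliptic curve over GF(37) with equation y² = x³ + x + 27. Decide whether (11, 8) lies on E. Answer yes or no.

y² = 8² ≡ 27; x³ + 1x + 27 = 1369 ≡ 0 (mod 37). 27 ≠ 0.

no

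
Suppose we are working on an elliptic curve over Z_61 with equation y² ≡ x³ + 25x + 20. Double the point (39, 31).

tangent at (39, 31): λ = (3·39² + 25)/(2·31) ≡ 13/1. 1⁻¹ ≡ 1 (mod 61) since 1·1 = 1 ≡ 1, so λ ≡ 13·1 ≡ 13.
  x = λ² - 39 - 39 = 169 - 78 ≡ 30; y = λ·(39 - 30) - 31 ≡ 25. → (30, 25)

(30, 25)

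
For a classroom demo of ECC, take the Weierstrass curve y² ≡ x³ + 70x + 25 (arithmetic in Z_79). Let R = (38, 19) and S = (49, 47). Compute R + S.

(38, 19) + (49, 47). λ = (47 - 19)/(49 - 38) ≡ 28/11 mod 79. 11⁻¹ ≡ 36 (mod 79), so λ ≡ 60.
  x = λ² - 38 - 49 = 3600 - 87 ≡ 37; y = λ·(38 - 37) - 19 ≡ 41. → (37, 41)

(37, 41)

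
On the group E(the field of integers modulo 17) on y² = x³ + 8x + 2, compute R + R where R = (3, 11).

tangent at (3, 11): λ = (3·3² + 8)/(2·11) ≡ 1/5. 5⁻¹ ≡ 7 (mod 17), so λ ≡ 1·7 ≡ 7.
  x = λ² - 3 - 3 = 49 - 6 ≡ 9; y = λ·(3 - 9) - 11 ≡ 15. → (9, 15)

(9, 15)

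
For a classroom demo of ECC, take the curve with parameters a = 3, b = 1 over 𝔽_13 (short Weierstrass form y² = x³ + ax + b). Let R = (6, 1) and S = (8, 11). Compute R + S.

(11, 0)

(6, 1) + (8, 11). λ = (11 - 1)/(8 - 6) ≡ 10/2 mod 13. 2⁻¹ ≡ 7 (mod 13), so λ ≡ 5.
  x = λ² - 6 - 8 = 25 - 14 ≡ 11; y = λ·(6 - 11) - 1 ≡ 0. → (11, 0)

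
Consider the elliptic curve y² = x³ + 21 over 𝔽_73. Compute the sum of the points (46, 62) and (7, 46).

(46, 62) + (7, 46). λ = (46 - 62)/(7 - 46) ≡ 57/34 mod 73. 34⁻¹ ≡ 58 (mod 73), so λ ≡ 21.
  x = λ² - 46 - 7 = 441 - 53 ≡ 23; y = λ·(46 - 23) - 62 ≡ 56. → (23, 56)

(23, 56)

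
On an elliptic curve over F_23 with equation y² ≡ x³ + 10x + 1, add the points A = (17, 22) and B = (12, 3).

(2, 12)

(17, 22) + (12, 3). λ = (3 - 22)/(12 - 17) ≡ 4/18 mod 23. 18⁻¹ ≡ 9 (mod 23), so λ ≡ 13.
  x = λ² - 17 - 12 = 169 - 29 ≡ 2; y = λ·(17 - 2) - 22 ≡ 12. → (2, 12)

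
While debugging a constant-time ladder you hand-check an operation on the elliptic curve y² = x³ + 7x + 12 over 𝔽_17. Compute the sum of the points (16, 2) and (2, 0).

(7, 9)

(16, 2) + (2, 0). λ = (0 - 2)/(2 - 16) ≡ 15/3 mod 17. 3⁻¹ ≡ 6 (mod 17), so λ ≡ 5.
  x = λ² - 16 - 2 = 25 - 18 ≡ 7; y = λ·(16 - 7) - 2 ≡ 9. → (7, 9)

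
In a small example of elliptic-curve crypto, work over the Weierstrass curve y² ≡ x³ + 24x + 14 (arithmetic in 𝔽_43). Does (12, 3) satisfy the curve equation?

y² = 3² ≡ 9; x³ + 24x + 14 = 2030 ≡ 9 (mod 43). 9 = 9.

yes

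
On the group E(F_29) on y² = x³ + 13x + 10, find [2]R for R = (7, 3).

(14, 23)

tangent at (7, 3): λ = (3·7² + 13)/(2·3) ≡ 15/6. 6⁻¹ ≡ 5 (mod 29), so λ ≡ 15·5 ≡ 17.
  x = λ² - 7 - 7 = 289 - 14 ≡ 14; y = λ·(7 - 14) - 3 ≡ 23. → (14, 23)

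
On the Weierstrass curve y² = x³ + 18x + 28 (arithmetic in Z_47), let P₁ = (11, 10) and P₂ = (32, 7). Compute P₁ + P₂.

(11, 10) + (32, 7). λ = (7 - 10)/(32 - 11) ≡ 44/21 mod 47. 21⁻¹ ≡ 9 (mod 47) since 21·9 = 189 ≡ 1, so λ ≡ 20.
  x = λ² - 11 - 32 = 400 - 43 ≡ 28; y = λ·(11 - 28) - 10 ≡ 26. → (28, 26)

(28, 26)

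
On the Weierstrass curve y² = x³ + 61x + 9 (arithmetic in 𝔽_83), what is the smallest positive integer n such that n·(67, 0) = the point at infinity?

2P: (67, 0) + (67, 0): same x and y₁ ≡ -y₂, so the sum is the point at infinity.
2P = the point at infinity, so the order is 2.

2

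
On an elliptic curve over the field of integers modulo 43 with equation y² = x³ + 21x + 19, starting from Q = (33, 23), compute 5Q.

(38, 2)

Double-and-add on 5 = (101)₂. Start with Q = (33, 23) for the leading 1-bit.
double: tangent at (33, 23): λ = (3·33² + 21)/(2·23) ≡ 20/3. 3⁻¹ ≡ 29 (mod 43) since 3·29 = 87 ≡ 1, so λ ≡ 20·29 ≡ 21.
  x = λ² - 33 - 33 = 441 - 66 ≡ 31; y = λ·(33 - 31) - 23 ≡ 19. → (31, 19)
double: tangent at (31, 19): λ = (3·31² + 21)/(2·19) ≡ 23/38. 38⁻¹ ≡ 17 (mod 43) since 38·17 = 646 ≡ 1, so λ ≡ 23·17 ≡ 4.
  x = λ² - 31 - 31 = 16 - 62 ≡ 40; y = λ·(31 - 40) - 19 ≡ 31. → (40, 31)
add Q: (40, 31) + (33, 23). λ = (23 - 31)/(33 - 40) ≡ 35/36 mod 43. 36⁻¹ ≡ 6 (mod 43), so λ ≡ 38.
  x = λ² - 40 - 33 = 1444 - 73 ≡ 38; y = λ·(40 - 38) - 31 ≡ 2. → (38, 2)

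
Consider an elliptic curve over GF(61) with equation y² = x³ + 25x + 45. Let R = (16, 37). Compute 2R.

tangent at (16, 37): λ = (3·16² + 25)/(2·37) ≡ 0/13. 13⁻¹ ≡ 47 (mod 61), so λ ≡ 0·47 ≡ 0.
  x = λ² - 16 - 16 = 0 - 32 ≡ 29; y = λ·(16 - 29) - 37 ≡ 24. → (29, 24)

(29, 24)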